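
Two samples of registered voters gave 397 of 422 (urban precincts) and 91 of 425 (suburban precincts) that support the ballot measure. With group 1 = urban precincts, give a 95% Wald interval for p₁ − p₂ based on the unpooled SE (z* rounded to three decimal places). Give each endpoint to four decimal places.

p̂₁ = 397/422 = 0.94076, p̂₂ = 91/425 = 0.21412; p̂₁ − p̂₂ = 0.72664.
Unpooled SE = √(p̂₁(1−p̂₁)/n₁ + p̂₂(1−p̂₂)/n₂) = √(0.000132067 + 0.000395932) = 0.022978.
z* = 1.960 at the 95% level. Margin of error = 0.04504.
CI: 0.72664 ± 0.04504 = (0.6816, 0.7717).

(0.6816, 0.7717)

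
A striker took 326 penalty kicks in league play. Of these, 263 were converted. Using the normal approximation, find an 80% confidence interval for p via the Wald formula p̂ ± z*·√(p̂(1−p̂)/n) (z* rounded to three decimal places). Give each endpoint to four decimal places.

(0.7787, 0.8348)

Sample proportion p̂ = 263/326 = 0.80675.
SE(p̂) = √(0.80675·0.19325/326) = 0.021869.
For 80% confidence, z* = 1.282.
Margin = 1.282·0.021869 = 0.02804.
So the interval runs from 0.7787 to 0.8348.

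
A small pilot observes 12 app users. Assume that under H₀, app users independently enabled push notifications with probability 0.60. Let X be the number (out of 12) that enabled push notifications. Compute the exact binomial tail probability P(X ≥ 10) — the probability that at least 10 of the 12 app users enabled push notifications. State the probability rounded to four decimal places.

X is binomial with n = 12 and p = 0.60.
P(X ≥ 10) = C(12,10)·0.60^10·0.40^2 + C(12,11)·0.60^11·0.40^1 + C(12,12)·0.60^12·0.40^0.
= 0.063852 + 0.017414 + 0.002177 = 0.0834.

P = 0.0834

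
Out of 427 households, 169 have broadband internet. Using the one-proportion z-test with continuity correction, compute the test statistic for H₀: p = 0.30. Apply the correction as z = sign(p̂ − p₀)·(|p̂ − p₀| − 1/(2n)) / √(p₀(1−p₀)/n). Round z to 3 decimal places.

z = 4.266

Sample proportion p̂ = 169/427 = 0.39578. p̂ − p₀ = 0.095785.
Continuity correction 1/(2n) = 1/854 = 0.001171.
Corrected numerator: |0.095785| − 0.001171 = 0.094614.
SE₀ = √(0.30·0.70/427) = 0.022177.
z = (+)0.094614/0.022177 = 4.266.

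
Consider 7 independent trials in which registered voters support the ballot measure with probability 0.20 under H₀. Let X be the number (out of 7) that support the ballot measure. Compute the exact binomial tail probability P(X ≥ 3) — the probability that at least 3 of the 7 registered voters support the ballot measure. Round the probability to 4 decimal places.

X ~ Binomial(n=7, p=0.20).
P(X ≥ 3) = Σ_{j=3}^{7} C(7,j)·0.20^j·0.80^{7−j}.
= 0.114688 + 0.028672 + 0.004301 + 0.000358 + 0.000013 = 0.1480.

P = 0.1480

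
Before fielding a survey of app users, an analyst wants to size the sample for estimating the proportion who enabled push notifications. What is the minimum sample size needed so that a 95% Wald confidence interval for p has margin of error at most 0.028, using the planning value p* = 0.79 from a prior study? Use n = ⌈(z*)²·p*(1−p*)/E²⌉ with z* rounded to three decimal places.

n = 813

The 95% critical value is z* = 1.960.
p*(1−p*) = 0.79·0.21 = 0.1659.
(z*)²·p*(1−p*)/E² = 3.841600·0.1659/0.000784 = 812.910.
Rounding up, n = 813.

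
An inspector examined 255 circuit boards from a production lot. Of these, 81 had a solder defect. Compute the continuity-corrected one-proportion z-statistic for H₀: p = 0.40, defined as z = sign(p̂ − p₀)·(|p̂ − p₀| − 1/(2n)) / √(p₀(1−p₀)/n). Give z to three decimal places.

With x = 81 successes in n = 255, p̂ = 0.31765. p̂ − p₀ = -0.082353.
Continuity correction 1/(2n) = 1/510 = 0.001961.
Corrected numerator: |-0.082353| − 0.001961 = 0.080392.
Null standard error: √(0.40·0.60/255) = √0.000941176 = 0.030679.
z = −0.080392/0.030679 = -2.620.

z = -2.620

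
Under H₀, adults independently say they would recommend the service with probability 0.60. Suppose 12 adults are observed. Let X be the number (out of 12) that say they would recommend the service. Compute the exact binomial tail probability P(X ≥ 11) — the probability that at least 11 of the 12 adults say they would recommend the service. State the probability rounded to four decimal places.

X ~ Binomial(n=12, p=0.60).
P(X ≥ 11) = C(12,11)·0.60^11·0.40^1 + C(12,12)·0.60^12·0.40^0.
= 0.017414 + 0.002177 = 0.0196.

P = 0.0196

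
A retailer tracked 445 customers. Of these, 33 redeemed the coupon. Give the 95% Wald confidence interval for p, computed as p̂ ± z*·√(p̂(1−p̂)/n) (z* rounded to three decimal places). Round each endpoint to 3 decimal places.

(0.050, 0.099)

Sample proportion p̂ = 33/445 = 0.07416.
SE(p̂) = √(0.07416·0.92584/445) = 0.012421.
z* = 1.960 at the 95% level.
Margin of error: 1.960 × 0.012421 = 0.02435.
So the interval runs from 0.050 to 0.099.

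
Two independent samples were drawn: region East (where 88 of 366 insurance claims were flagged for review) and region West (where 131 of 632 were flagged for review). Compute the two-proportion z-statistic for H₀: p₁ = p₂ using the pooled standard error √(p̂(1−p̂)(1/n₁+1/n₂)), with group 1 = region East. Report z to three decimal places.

z = 1.220

Sample proportions: p̂₁ = 88/366 = 0.24044 and p̂₂ = 131/632 = 0.20728.
Pooled p̂ = (88+131)/(366+632) = 219/998 = 0.21944.
SE = √[p̂(1−p̂)(1/n₁+1/n₂)] = √[0.21944·0.78056·(1/366+1/632)] ≈ 0.027185.
z = (p̂₁ − p̂₂)/SE = (0.24044 − 0.20728)/0.027185 = 0.03316/0.027185 = 1.220.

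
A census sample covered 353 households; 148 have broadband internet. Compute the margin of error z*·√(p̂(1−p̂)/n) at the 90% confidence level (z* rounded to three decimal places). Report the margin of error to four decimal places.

ME = 0.0432

p̂ = 148/353 = 0.41926.
SE(p̂) = √(0.41926·0.58074/353) = 0.026263.
For 90% confidence, z* = 1.645.
Margin of error = z*·SE = 1.645 × 0.026263 = 0.0432.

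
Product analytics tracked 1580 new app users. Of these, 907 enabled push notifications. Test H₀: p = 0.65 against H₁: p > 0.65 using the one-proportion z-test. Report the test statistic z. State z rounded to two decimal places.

z = -6.33

Sample proportion p̂ = 907/1580 = 0.57405.
Null standard error: √(0.65·0.35/1580) = √0.000143987 = 0.011999.
Test statistic: z = -0.07595/0.011999 = -6.33.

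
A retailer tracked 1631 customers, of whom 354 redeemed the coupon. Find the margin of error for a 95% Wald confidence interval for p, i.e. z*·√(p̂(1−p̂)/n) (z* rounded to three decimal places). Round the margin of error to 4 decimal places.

With x = 354 successes in n = 1631, p̂ = 0.21704.
SE = √(p̂(1−p̂)/n) = √(0.169936/1631) = 0.010207.
For 95% confidence, z* = 1.960.
ME = 1.960·0.010207 = 0.0200.

ME = 0.0200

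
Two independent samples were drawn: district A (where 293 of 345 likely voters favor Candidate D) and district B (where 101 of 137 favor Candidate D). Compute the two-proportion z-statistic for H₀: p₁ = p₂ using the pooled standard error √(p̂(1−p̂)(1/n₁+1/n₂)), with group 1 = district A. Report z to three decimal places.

p̂₁ = 293/345 = 0.84928, p̂₂ = 101/137 = 0.73723.
Pooled p̂ = (293+101)/(345+137) = 394/482 = 0.81743.
Pooled SE = √[0.1492399·0.01019782] ≈ 0.039012.
z = 0.11205/0.039012 = 2.872.

z = 2.872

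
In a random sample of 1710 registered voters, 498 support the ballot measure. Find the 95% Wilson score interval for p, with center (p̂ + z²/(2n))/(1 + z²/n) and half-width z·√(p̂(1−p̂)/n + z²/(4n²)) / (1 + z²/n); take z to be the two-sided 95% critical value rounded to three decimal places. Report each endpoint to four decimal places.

(0.2702, 0.3132)

p̂ = 498/1710 = 0.29123; z = 1.960, so z² = 3.841600.
Denominator 1 + z²/n = 1 + 3.841600/1710 = 1.002247.
Adjusted center: (0.29123 + z²/(2n))/1.002247 = 0.29170.
Radicand: p̂(1−p̂)/n + z²/(4n²) = 0.000120710 + 0.000000328 = 0.000121038.
Half-width = z·√(radicand)/denom = 1.960·0.011002/1.002247 = 0.02152.
Interval: 0.29170 ± 0.02152 → (0.2702, 0.3132).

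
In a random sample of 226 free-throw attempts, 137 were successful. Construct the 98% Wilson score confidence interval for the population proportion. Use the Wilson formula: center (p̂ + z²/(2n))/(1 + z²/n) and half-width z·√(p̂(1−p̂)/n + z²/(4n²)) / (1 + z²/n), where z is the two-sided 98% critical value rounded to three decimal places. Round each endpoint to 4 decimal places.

p̂ = 137/226 = 0.60619; z = 2.326, so z² = 5.410276.
Denominator 1 + z²/n = 1 + 5.410276/226 = 1.023939.
Adjusted center: (0.60619 + z²/(2n))/1.023939 = 0.60371.
Radicand: p̂(1−p̂)/n + z²/(4n²) = 0.001056295 + 0.000026481 = 0.001082776.
Half-width = z·√(radicand)/denom = 2.326·0.032906/1.023939 = 0.07475.
So the interval runs from 0.5290 to 0.6785.

(0.5290, 0.6785)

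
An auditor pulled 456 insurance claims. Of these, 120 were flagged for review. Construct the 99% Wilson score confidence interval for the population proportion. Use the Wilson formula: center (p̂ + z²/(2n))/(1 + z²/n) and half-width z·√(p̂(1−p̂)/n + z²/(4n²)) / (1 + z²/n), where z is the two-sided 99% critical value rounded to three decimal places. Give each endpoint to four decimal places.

Here p̂ = 120/456 = 0.26316 and z = 2.576 (z² = 6.635776).
Denominator 1 + z²/n = 1 + 6.635776/456 = 1.014552.
Adjusted center: (0.26316 + z²/(2n))/1.014552 = 0.26656.
Radicand: p̂(1−p̂)/n + z²/(4n²) = 0.000425232 + 0.000007978 = 0.000433210.
Half-width = 2.576·√0.000433210/1.014552 = 0.05285.
CI: 0.26656 ± 0.05285 = (0.2137, 0.3194).

(0.2137, 0.3194)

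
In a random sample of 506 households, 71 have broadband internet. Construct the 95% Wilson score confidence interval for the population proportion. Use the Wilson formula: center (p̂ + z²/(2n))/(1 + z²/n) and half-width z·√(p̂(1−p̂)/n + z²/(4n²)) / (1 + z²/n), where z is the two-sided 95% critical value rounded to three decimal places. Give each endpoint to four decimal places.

p̂ = 71/506 = 0.14032; z = 1.960, so z² = 3.841600.
Denominator 1 + z²/n = 1 + 3.841600/506 = 1.007592.
Center = (0.14032 + 0.003796)/1.007592 = 0.14303.
Radicand: p̂(1−p̂)/n + z²/(4n²) = 0.000238394 + 0.000003751 = 0.000242145.
Half-width = z·√(radicand)/denom = 1.960·0.015561/1.007592 = 0.03027.
So the interval runs from 0.1128 to 0.1733.

(0.1128, 0.1733)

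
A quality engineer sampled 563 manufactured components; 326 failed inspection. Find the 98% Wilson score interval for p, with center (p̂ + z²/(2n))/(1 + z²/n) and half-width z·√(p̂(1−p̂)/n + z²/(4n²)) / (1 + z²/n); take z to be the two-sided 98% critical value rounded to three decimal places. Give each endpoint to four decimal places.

(0.5301, 0.6265)

Here p̂ = 326/563 = 0.57904 and z = 2.326 (z² = 5.410276).
Denominator 1 + z²/n = 1 + 5.410276/563 = 1.009610.
Center = (0.57904 + 0.004805)/1.009610 = 0.57829.
Radicand: p̂(1−p̂)/n + z²/(4n²) = 0.000432953 + 0.000004267 = 0.000437220.
Half-width = 2.326·√0.000437220/1.009610 = 0.04817.
CI: 0.57829 ± 0.04817 = (0.5301, 0.6265).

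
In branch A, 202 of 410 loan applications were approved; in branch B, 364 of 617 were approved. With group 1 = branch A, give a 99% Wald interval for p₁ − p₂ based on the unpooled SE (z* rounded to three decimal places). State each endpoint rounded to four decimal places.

(-0.1788, -0.0157)

p̂₁ = 0.49268, p̂₂ = 0.58995, so the observed difference is -0.09727.
Unpooled SE = √(p̂₁(1−p̂₁)/n₁ + p̂₂(1−p̂₂)/n₂) = √(0.000609626 + 0.000392073) = 0.031650.
For 99% confidence, z* = 2.576. Margin of error = 0.08153.
CI: -0.09727 ± 0.08153 = (-0.1788, -0.0157).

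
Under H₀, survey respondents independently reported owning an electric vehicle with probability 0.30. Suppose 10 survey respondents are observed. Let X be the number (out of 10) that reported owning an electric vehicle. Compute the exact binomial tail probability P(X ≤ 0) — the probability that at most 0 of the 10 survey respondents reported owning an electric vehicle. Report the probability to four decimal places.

X is binomial with n = 10 and p = 0.30.
P(X ≤ 0) = C(10,0)·0.30^0·0.70^10.
= 0.028248 = 0.0282.

P = 0.0282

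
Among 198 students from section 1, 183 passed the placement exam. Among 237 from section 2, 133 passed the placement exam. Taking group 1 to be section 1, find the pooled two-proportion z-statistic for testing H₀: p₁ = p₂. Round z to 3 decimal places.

Sample proportions: p̂₁ = 183/198 = 0.92424 and p̂₂ = 133/237 = 0.56118.
Pooled p̂ = (183+133)/(198+237) = 316/435 = 0.72644.
SE = √[p̂(1−p̂)(1/n₁+1/n₂)] = √[0.72644·0.27356·(1/198+1/237)] ≈ 0.042921.
z = (p̂₁ − p̂₂)/SE = (0.92424 − 0.56118)/0.042921 = 0.36306/0.042921 = 8.459.

z = 8.459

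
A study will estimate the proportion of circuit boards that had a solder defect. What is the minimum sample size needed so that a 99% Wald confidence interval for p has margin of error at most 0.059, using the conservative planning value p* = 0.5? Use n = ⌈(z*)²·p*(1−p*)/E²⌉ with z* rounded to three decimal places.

n = 477

The 99% critical value is z* = 2.576.
p*(1−p*) = 0.50·0.50 = 0.2500.
Required n before rounding: 6.635776 × 0.2500 / 0.059² = 476.571.
⌈476.571⌉ = 477.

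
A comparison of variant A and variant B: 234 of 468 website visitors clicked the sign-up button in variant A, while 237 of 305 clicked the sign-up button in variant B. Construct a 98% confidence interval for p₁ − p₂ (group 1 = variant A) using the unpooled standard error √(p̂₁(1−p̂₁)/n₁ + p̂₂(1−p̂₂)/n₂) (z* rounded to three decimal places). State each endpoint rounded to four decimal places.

(-0.3543, -0.1998)

p̂₁ = 0.50000, p̂₂ = 0.77705, so the observed difference is -0.27705.
SE = √(0.000534188 + 0.000568012) = √0.001102200 = 0.033199.
z* = 2.326 at the 98% level. Margin = 2.326·0.033199 = 0.07722.
Interval: -0.27705 ± 0.07722 → (-0.3543, -0.1998).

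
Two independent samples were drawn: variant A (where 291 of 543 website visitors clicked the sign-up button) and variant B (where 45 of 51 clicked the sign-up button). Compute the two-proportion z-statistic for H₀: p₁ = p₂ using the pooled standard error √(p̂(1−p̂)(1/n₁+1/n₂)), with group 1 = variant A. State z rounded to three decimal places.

z = -4.772

Sample proportions: p̂₁ = 291/543 = 0.53591 and p̂₂ = 45/51 = 0.88235.
Pooling: p̂ = 336/594 = 0.56566.
SE = √[p̂(1−p̂)(1/n₁+1/n₂)] = √[0.56566·0.43434·(1/543+1/51)] ≈ 0.072594.
z = -0.34644/0.072594 = -4.772.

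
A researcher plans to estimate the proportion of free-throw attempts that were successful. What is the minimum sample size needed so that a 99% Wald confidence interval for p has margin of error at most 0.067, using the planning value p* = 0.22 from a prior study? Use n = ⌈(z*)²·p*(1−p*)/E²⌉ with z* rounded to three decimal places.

n = 254

The 99% critical value is z* = 2.576.
p*(1−p*) = 0.1716.
(z*)²·p*(1−p*)/E² = 6.635776·0.1716/0.004489 = 253.664.
⌈253.664⌉ = 254.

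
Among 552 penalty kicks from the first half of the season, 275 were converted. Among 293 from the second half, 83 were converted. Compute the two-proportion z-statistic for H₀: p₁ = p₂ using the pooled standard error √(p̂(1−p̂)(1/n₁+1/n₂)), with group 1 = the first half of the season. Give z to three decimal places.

z = 6.017

Sample proportions: p̂₁ = 275/552 = 0.49819 and p̂₂ = 83/293 = 0.28328.
Pooled p̂ = (275+83)/(552+293) = 358/845 = 0.42367.
SE = √[p̂(1−p̂)(1/n₁+1/n₂)] = √[0.42367·0.57633·(1/552+1/293)] ≈ 0.035717.
z = 0.21491/0.035717 = 6.017.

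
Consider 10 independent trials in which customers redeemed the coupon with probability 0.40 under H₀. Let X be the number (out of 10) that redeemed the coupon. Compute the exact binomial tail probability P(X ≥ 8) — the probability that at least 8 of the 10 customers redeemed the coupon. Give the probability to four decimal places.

P = 0.0123

X ~ Binomial(n=10, p=0.40).
P(X ≥ 8) = C(10,8)·0.40^8·0.60^2 + C(10,9)·0.40^9·0.60^1 + C(10,10)·0.40^10·0.60^0.
= 0.010617 + 0.001573 + 0.000105 = 0.0123.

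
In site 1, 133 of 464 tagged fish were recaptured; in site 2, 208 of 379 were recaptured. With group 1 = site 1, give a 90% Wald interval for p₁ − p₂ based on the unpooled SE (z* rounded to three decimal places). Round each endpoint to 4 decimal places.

p̂₁ = 133/464 = 0.28664, p̂₂ = 208/379 = 0.54881; p̂₁ − p̂₂ = -0.26217.
SE = √(0.000440682 + 0.000653344) = √0.001094026 = 0.033076.
The 90% critical value is z* = 1.645. Margin = 1.645·0.033076 = 0.05441.
Interval: -0.26217 ± 0.05441 → (-0.3166, -0.2078).

(-0.3166, -0.2078)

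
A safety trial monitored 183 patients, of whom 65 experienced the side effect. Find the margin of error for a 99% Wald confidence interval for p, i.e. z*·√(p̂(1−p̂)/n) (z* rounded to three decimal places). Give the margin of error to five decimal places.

ME = 0.09113

p̂ = 65/183 = 0.35519.
SE(p̂) = √(0.35519·0.64481/183) = 0.035377.
For 99% confidence, z* = 2.576.
Margin of error = z*·SE = 2.576 × 0.035377 = 0.09113.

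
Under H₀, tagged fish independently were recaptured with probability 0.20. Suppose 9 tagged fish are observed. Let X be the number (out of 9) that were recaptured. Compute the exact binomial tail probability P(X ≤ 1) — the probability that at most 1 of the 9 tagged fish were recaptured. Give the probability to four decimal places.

X is binomial with n = 9 and p = 0.20.
P(X ≤ 1) = C(9,0)·0.20^0·0.80^9 + C(9,1)·0.20^1·0.80^8.
= 0.134218 + 0.301990 = 0.4362.

P = 0.4362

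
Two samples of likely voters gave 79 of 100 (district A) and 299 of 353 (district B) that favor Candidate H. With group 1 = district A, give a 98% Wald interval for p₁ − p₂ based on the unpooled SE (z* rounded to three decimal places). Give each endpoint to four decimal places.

p̂₁ = 79/100 = 0.79000, p̂₂ = 299/353 = 0.84703; p̂₁ − p̂₂ = -0.05703.
SE = √(0.001659000 + 0.000367063) = √0.002026063 = 0.045012.
z* = 2.326 at the 98% level. Margin of error = 0.10470.
CI: -0.05703 ± 0.10470 = (-0.1617, 0.0477).

(-0.1617, 0.0477)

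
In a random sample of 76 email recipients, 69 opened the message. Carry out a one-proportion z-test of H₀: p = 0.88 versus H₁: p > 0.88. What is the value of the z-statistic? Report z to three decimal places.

z = 0.748

With x = 69 successes in n = 76, p̂ = 0.90789.
Null standard error: √(0.88·0.12/76) = √0.001389474 = 0.037276.
z = (p̂ − p₀)/SE = (0.90789 − 0.88)/0.037276 = 0.748.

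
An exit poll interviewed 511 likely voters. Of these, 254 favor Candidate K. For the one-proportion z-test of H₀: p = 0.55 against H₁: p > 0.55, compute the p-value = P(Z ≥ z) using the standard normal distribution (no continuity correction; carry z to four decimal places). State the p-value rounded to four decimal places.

With x = 254 successes in n = 511, p̂ = 0.49706.
Under H₀, SE = √(p₀(1−p₀)/n) = √(0.55·0.45/511) = √0.000484344 = 0.022008.
Test statistic (full precision, shown to 4 dp): z = (254/511 − 0.55)/SE₀ ≈ -2.4053.
From the standard normal, P(Z ≥ z) = 0.9919.

p-value = 0.9919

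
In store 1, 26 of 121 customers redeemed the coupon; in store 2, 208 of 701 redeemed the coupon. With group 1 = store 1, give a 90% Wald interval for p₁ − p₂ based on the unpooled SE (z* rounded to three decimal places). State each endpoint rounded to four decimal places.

(-0.1495, -0.0142)

p̂₁ = 0.21488, p̂₂ = 0.29672, so the observed difference is -0.08184.
SE = √(0.001394251 + 0.000297684) = √0.001691935 = 0.041133.
z* = 1.645 at the 90% level. Margin of error = 0.06766.
Interval: -0.08184 ± 0.06766 → (-0.1495, -0.0142).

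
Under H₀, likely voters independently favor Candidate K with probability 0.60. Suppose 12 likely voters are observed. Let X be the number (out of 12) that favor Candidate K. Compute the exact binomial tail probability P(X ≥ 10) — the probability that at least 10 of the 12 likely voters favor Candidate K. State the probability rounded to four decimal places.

P = 0.0834

X ~ Binomial(n=12, p=0.60).
P(X ≥ 10) = C(12,10)·0.60^10·0.40^2 + C(12,11)·0.60^11·0.40^1 + C(12,12)·0.60^12·0.40^0.
= 0.063852 + 0.017414 + 0.002177 = 0.0834.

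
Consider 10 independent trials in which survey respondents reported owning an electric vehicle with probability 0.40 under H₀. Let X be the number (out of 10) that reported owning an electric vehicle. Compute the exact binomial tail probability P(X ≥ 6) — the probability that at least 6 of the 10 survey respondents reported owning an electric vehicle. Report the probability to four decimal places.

X is binomial with n = 10 and p = 0.40.
P(X ≥ 6) = Σ_{j=6}^{10} C(10,j)·0.40^j·0.60^{10−j}.
= 0.111477 + 0.042467 + 0.010617 + 0.001573 + 0.000105 = 0.1662.

P = 0.1662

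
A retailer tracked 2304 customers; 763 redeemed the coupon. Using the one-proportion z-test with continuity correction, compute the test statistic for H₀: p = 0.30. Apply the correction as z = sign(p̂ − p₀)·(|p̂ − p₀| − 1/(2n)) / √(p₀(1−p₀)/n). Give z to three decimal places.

p̂ = 763/2304 = 0.33116. p̂ − p₀ = 0.031163.
1/(2n) = 0.000217.
Corrected numerator: |0.031163| − 0.000217 = 0.030946.
SE₀ = √(0.30·0.70/2304) = 0.009547.
z = +0.030946/0.009547 = 3.241.

z = 3.241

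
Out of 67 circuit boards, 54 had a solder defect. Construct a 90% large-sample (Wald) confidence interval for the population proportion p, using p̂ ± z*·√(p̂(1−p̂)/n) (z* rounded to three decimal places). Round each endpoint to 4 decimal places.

With x = 54 successes in n = 67, p̂ = 0.80597.
SE = √(p̂(1−p̂)/n) = √(0.156382/67) = 0.048312.
For 90% confidence, z* = 1.645.
Margin = 1.645·0.048312 = 0.07947.
So the interval runs from 0.7265 to 0.8854.

(0.7265, 0.8854)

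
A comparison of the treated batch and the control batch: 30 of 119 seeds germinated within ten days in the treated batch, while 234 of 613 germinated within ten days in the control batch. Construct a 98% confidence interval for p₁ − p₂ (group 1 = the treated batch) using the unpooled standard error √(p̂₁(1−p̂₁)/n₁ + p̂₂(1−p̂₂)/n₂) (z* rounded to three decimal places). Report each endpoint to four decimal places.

p̂₁ = 0.25210, p̂₂ = 0.38173, so the observed difference is -0.12963.
Unpooled SE = √(p̂₁(1−p̂₁)/n₁ + p̂₂(1−p̂₂)/n₂) = √(0.001584420 + 0.000385011) = 0.044378.
The 98% critical value is z* = 2.326. Margin of error = 0.10322.
So the interval runs from -0.2329 to -0.0264.

(-0.2329, -0.0264)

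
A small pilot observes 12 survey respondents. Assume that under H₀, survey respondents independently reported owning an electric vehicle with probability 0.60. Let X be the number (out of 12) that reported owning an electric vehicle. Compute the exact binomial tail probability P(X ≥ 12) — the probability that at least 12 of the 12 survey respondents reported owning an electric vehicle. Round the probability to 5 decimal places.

P = 0.00218

X is binomial with n = 12 and p = 0.60.
P(X ≥ 12) = C(12,12)·0.60^12·0.40^0.
= 0.002177 = 0.00218.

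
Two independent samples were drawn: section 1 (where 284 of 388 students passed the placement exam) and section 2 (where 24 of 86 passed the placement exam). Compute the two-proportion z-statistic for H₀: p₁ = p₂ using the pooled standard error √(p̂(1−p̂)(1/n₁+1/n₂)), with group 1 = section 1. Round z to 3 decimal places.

Sample proportions: p̂₁ = 284/388 = 0.73196 and p̂₂ = 24/86 = 0.27907.
Pooled p̂ = (284+24)/(388+86) = 308/474 = 0.64979.
SE = √[p̂(1−p̂)(1/n₁+1/n₂)] = √[0.64979·0.35021·(1/388+1/86)] ≈ 0.056856.
z = (p̂₁ − p̂₂)/SE = (0.73196 − 0.27907)/0.056856 = 0.45289/0.056856 = 7.966.

z = 7.966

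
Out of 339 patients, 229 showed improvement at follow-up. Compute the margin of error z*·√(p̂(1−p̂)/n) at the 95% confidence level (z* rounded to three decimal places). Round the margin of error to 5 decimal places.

ME = 0.04984

p̂ = 229/339 = 0.67552.
Standard error of p̂: √(0.219194/339) = √0.000646590 = 0.025428.
z* = 1.960 at the 95% level.
So ME = 0.04984.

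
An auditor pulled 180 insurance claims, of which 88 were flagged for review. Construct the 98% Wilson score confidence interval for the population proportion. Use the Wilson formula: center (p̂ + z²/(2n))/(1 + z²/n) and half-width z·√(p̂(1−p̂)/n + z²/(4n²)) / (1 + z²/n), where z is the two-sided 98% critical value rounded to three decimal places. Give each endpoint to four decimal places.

(0.4038, 0.5746)

p̂ = 88/180 = 0.48889; z = 2.326, so z² = 5.410276.
1 + z²/n = 1.030057.
Adjusted center: (0.48889 + z²/(2n))/1.030057 = 0.48921.
Radicand: p̂(1−p̂)/n + z²/(4n²) = 0.001388203 + 0.000041746 = 0.001429949.
Half-width = 2.326·√0.001429949/1.030057 = 0.08539.
Interval: 0.48921 ± 0.08539 → (0.4038, 0.5746).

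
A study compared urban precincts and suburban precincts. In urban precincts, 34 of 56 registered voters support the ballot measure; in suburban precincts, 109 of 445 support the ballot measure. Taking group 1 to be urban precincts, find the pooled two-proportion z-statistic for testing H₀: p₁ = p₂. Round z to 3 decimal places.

Sample proportions: p̂₁ = 34/56 = 0.60714 and p̂₂ = 109/445 = 0.24494.
Pooling: p̂ = 143/501 = 0.28543.
SE = √[p̂(1−p̂)(1/n₁+1/n₂)] = √[0.28543·0.71457·(1/56+1/445)] ≈ 0.064035.
z = 0.36220/0.064035 = 5.656.

z = 5.656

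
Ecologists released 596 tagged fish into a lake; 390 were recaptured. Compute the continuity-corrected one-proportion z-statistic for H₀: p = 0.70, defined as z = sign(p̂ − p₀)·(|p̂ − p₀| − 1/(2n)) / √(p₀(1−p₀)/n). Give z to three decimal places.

z = -2.387

The sample proportion is 390/596 = 0.65436. p̂ − p₀ = -0.045638.
1/(2n) = 0.000839.
Corrected numerator: |-0.045638| − 0.000839 = 0.044799.
Under H₀, SE = √(p₀(1−p₀)/n) = √(0.70·0.30/596) = √0.000352349 = 0.018771.
z = −0.044799/0.018771 = -2.387.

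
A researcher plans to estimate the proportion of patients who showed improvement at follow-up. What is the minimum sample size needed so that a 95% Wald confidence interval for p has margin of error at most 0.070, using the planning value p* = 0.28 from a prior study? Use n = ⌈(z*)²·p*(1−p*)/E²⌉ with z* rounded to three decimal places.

For 95% confidence, z* = 1.960.
p*(1−p*) = 0.28·0.72 = 0.2016.
Required n before rounding: 3.841600 × 0.2016 / 0.070² = 158.054.
Rounding up, n = 159.

n = 159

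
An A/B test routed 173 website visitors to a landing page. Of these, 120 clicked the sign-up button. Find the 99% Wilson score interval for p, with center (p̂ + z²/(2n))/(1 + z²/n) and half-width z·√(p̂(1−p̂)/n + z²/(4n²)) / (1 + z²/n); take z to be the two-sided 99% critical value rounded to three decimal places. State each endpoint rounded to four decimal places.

(0.5976, 0.7754)

p̂ = 120/173 = 0.69364; z = 2.576, so z² = 6.635776.
Denominator 1 + z²/n = 1 + 6.635776/173 = 1.038357.
Center = (0.69364 + 0.019179)/1.038357 = 0.68649.
Radicand: p̂(1−p̂)/n + z²/(4n²) = 0.001228341 + 0.000055429 = 0.001283770.
Half-width = z·√(radicand)/denom = 2.576·0.035830/1.038357 = 0.08889.
So the interval runs from 0.5976 to 0.7754.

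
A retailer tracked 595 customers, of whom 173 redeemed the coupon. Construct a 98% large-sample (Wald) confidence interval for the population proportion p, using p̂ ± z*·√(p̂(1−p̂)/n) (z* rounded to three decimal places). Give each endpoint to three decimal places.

(0.247, 0.334)

With x = 173 successes in n = 595, p̂ = 0.29076.
Standard error of p̂: √(0.206217/595) = √0.000346583 = 0.018617.
The 98% critical value is z* = 2.326.
Margin of error: 2.326 × 0.018617 = 0.04330.
Interval: 0.29076 ± 0.04330 → (0.247, 0.334).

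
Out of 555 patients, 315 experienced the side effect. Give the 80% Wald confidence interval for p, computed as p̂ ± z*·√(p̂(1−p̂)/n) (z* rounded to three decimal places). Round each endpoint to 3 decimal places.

p̂ = 315/555 = 0.56757.
Standard error of p̂: √(0.245435/555) = √0.000442225 = 0.021029.
z* = 1.282 at the 80% level.
Margin = 1.282·0.021029 = 0.02696.
So the interval runs from 0.541 to 0.595.

(0.541, 0.595)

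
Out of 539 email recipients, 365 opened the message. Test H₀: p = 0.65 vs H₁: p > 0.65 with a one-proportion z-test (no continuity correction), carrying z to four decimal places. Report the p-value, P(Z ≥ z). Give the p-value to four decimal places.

p̂ = 365/539 = 0.67718.
Under H₀, SE = √(p₀(1−p₀)/n) = √(0.65·0.35/539) = √0.000422078 = 0.020545.
Test statistic (full precision, shown to 4 dp): z = (365/539 − 0.65)/SE₀ ≈ 1.3230.
p-value = P(Z ≥ z) with z = 1.3230 → 0.0929.

p-value = 0.0929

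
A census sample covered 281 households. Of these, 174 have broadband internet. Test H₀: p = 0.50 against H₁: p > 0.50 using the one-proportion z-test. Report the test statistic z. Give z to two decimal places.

z = 4.00

With x = 174 successes in n = 281, p̂ = 0.61922.
SE₀ = √(0.50·0.50/281) = 0.029827.
z = (0.61922 − 0.50)/0.029827 = 0.11922/0.029827 = 4.00.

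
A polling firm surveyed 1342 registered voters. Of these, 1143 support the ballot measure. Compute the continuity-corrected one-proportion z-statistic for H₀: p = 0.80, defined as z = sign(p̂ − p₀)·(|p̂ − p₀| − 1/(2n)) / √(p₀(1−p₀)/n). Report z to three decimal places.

z = 4.702

Sample proportion p̂ = 1143/1342 = 0.85171. p̂ − p₀ = 0.051714.
Continuity correction 1/(2n) = 1/2684 = 0.000373.
Corrected numerator: |0.051714| − 0.000373 = 0.051341.
Null standard error: √(0.80·0.20/1342) = √0.000119225 = 0.010919.
z = +0.051341/0.010919 = 4.702.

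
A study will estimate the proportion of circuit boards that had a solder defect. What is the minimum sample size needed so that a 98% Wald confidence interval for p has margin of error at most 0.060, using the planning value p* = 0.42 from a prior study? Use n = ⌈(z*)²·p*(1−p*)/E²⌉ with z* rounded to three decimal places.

n = 367

z* = 2.326 at the 98% level.
p*(1−p*) = 0.2436.
(z*)²·p*(1−p*)/E² = 5.410276·0.2436/0.003600 = 366.095.
Rounding up, n = 367.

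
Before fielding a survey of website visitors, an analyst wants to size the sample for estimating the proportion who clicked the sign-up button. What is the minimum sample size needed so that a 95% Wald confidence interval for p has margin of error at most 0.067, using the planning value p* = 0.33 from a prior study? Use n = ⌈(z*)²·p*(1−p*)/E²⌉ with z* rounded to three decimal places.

The 95% critical value is z* = 1.960.
p*(1−p*) = 0.33·0.67 = 0.2211.
(z*)²·p*(1−p*)/E² = 3.841600·0.2211/0.004489 = 189.213.
Rounding up, n = 190.

n = 190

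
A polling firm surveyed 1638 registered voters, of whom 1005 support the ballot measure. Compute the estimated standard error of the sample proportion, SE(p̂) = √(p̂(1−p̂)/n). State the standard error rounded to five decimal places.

SE = 0.01203

The sample proportion is 1005/1638 = 0.61355.
p̂(1−p̂) = 0.61355·0.38645 = 0.237106.
SE = √(0.237106/1638) = 0.01203.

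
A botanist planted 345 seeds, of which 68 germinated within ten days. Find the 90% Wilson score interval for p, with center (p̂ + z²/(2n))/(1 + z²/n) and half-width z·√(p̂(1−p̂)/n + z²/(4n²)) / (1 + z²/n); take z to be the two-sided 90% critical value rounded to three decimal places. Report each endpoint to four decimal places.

Here p̂ = 68/345 = 0.19710 and z = 1.645 (z² = 2.706025).
Denominator 1 + z²/n = 1 + 2.706025/345 = 1.007844.
Center = (0.19710 + 0.003922)/1.007844 = 0.19946.
Radicand: p̂(1−p̂)/n + z²/(4n²) = 0.000458703 + 0.000005684 = 0.000464387.
Half-width = z·√(radicand)/denom = 1.645·0.021550/1.007844 = 0.03517.
CI: 0.19946 ± 0.03517 = (0.1643, 0.2346).

(0.1643, 0.2346)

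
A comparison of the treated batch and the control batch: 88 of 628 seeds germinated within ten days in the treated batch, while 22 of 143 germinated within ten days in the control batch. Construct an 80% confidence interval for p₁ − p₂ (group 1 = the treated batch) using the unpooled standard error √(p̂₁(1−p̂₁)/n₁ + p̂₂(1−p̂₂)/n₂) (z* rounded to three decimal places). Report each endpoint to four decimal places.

(-0.0563, 0.0288)

p̂₁ = 88/628 = 0.14013, p̂₂ = 22/143 = 0.15385; p̂₁ − p̂₂ = -0.01372.
Unpooled SE = √(p̂₁(1−p̂₁)/n₁ + p̂₂(1−p̂₂)/n₂) = √(0.000191866 + 0.000910332) = 0.033199.
For 80% confidence, z* = 1.282. Margin = 1.282·0.033199 = 0.04256.
So the interval runs from -0.0563 to 0.0288.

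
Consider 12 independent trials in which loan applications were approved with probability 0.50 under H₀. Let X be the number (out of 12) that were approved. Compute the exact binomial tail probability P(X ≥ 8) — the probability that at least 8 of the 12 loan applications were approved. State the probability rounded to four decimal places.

P = 0.1938

X is binomial with n = 12 and p = 0.50.
P(X ≥ 8) = Σ_{j=8}^{12} C(12,j)·0.50^j·0.50^{12−j}.
= 0.120850 + 0.053711 + 0.016113 + 0.002930 + 0.000244 = 0.1938.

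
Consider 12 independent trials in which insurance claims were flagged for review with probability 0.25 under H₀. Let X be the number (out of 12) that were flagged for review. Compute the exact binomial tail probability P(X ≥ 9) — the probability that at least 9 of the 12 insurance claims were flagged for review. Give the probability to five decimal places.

P = 0.00039

X is binomial with n = 12 and p = 0.25.
P(X ≥ 9) = C(12,9)·0.25^9·0.75^3 + C(12,10)·0.25^10·0.75^2 + C(12,11)·0.25^11·0.75^1 + C(12,12)·0.25^12·0.75^0.
= 0.000354 + 0.000035 + 0.000002 + 0.000000 = 0.00039.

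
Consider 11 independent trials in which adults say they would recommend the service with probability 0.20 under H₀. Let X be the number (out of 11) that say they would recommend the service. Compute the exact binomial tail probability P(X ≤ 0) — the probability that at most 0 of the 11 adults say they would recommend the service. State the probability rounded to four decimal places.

P = 0.0859

X ~ Binomial(n=11, p=0.20).
P(X ≤ 0) = C(11,0)·0.20^0·0.80^11.
= 0.085899 = 0.0859.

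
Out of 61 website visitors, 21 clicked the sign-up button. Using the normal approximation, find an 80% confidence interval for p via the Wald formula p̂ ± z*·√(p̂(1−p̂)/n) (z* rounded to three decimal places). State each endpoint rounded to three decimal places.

(0.266, 0.422)

p̂ = 21/61 = 0.34426.
SE = √(p̂(1−p̂)/n) = √(0.225746/61) = 0.060834.
z* = 1.282 at the 80% level.
Margin of error: 1.282 × 0.060834 = 0.07799.
CI: 0.34426 ± 0.07799 = (0.266, 0.422).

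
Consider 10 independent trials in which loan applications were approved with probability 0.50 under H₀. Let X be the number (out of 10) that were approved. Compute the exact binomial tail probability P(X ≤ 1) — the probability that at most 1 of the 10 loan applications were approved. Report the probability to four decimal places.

X is binomial with n = 10 and p = 0.50.
P(X ≤ 1) = C(10,0)·0.50^0·0.50^10 + C(10,1)·0.50^1·0.50^9.
= 0.000977 + 0.009766 = 0.0107.

P = 0.0107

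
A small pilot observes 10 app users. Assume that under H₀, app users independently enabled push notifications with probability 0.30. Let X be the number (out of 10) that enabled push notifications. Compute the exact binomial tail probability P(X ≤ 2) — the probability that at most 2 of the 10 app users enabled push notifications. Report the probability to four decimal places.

P = 0.3828

X is binomial with n = 10 and p = 0.30.
P(X ≤ 2) = C(10,0)·0.30^0·0.70^10 + C(10,1)·0.30^1·0.70^9 + C(10,2)·0.30^2·0.70^8.
= 0.028248 + 0.121061 + 0.233474 = 0.3828.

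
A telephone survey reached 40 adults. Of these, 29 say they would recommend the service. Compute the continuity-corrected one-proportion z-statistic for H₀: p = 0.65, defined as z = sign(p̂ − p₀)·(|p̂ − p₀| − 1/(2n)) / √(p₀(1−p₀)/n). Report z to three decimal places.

Sample proportion p̂ = 29/40 = 0.72500. p̂ − p₀ = 0.075000.
1/(2n) = 0.012500.
Corrected numerator: |0.075000| − 0.012500 = 0.062500.
Under H₀, SE = √(p₀(1−p₀)/n) = √(0.65·0.35/40) = √0.005687500 = 0.075416.
z = (+)0.062500/0.075416 = 0.829.

z = 0.829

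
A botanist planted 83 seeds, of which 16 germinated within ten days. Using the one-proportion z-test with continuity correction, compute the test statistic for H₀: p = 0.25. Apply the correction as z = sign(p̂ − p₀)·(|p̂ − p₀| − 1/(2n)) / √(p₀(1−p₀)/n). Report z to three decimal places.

With x = 16 successes in n = 83, p̂ = 0.19277. p̂ − p₀ = -0.057229.
1/(2n) = 0.006024.
Corrected numerator: |-0.057229| − 0.006024 = 0.051205.
SE₀ = √(0.25·0.75/83) = 0.047529.
z = (−)0.051205/0.047529 = -1.077.

z = -1.077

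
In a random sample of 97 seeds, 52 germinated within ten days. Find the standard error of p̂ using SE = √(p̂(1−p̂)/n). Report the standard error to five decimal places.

With x = 52 successes in n = 97, p̂ = 0.53608.
p̂(1−p̂) = 0.248698.
SE = √(0.248698/97) = 0.05063.

SE = 0.05063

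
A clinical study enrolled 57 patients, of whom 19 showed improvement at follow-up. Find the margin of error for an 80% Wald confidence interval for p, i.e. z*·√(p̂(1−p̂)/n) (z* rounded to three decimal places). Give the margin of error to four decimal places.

With x = 19 successes in n = 57, p̂ = 0.33333.
SE = √(p̂(1−p̂)/n) = √(0.222222/57) = 0.062439.
The 80% critical value is z* = 1.282.
ME = 1.282·0.062439 = 0.0800.

ME = 0.0800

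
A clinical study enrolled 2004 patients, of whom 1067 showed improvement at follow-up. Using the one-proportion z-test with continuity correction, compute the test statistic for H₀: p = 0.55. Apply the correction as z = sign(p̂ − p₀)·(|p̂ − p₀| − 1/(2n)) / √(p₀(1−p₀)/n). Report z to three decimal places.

Sample proportion p̂ = 1067/2004 = 0.53244. p̂ − p₀ = -0.017565.
Continuity correction 1/(2n) = 1/4008 = 0.000250.
Corrected numerator: |-0.017565| − 0.000250 = 0.017315.
Under H₀, SE = √(p₀(1−p₀)/n) = √(0.55·0.45/2004) = √0.000123503 = 0.011113.
z = −0.017315/0.011113 = -1.558.

z = -1.558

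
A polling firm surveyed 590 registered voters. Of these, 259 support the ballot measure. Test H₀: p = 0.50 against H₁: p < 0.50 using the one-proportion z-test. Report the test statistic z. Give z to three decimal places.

z = -2.964

p̂ = 259/590 = 0.43898.
SE₀ = √(0.50·0.50/590) = 0.020585.
z = (0.43898 − 0.50)/0.020585 = -0.06102/0.020585 = -2.964.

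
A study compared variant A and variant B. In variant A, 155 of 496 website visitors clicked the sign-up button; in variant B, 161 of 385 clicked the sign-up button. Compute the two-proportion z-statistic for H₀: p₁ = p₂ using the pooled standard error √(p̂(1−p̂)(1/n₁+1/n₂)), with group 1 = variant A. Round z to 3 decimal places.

Sample proportions: p̂₁ = 155/496 = 0.31250 and p̂₂ = 161/385 = 0.41818.
Pooled p̂ = (155+161)/(496+385) = 316/881 = 0.35868.
SE = √[p̂(1−p̂)(1/n₁+1/n₂)] = √[0.35868·0.64132·(1/496+1/385)] ≈ 0.032577.
z = -0.10568/0.032577 = -3.244.

z = -3.244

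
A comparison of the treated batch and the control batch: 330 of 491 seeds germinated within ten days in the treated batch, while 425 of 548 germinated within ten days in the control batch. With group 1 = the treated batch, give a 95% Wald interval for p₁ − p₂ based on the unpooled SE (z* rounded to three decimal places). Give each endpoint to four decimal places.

p̂₁ = 330/491 = 0.67210, p̂₂ = 425/548 = 0.77555; p̂₁ − p̂₂ = -0.10345.
SE = √(0.000448844 + 0.000317653) = √0.000766497 = 0.027686.
z* = 1.960 at the 95% level. Margin = 1.960·0.027686 = 0.05426.
So the interval runs from -0.1577 to -0.0492.

(-0.1577, -0.0492)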